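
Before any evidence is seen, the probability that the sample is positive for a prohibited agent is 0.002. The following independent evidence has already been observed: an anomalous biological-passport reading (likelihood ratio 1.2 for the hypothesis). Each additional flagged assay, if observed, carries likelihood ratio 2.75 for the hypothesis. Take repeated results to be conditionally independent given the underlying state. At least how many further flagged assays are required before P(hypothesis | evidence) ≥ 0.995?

Prior odds = 0.002/0.998 = 1/499.
Bayes factor of the evidence already in hand = 1.2.
Odds after that evidence = (1/499) × 1.2 = 6/2495.
Target odds = 0.995/0.005 = 199.
Need 2.75ⁿ ≥ 199 ÷ (6/2495) = 496505/6.
2.75¹¹ ≈68023.6 falls short of 496505/6 but 2.75¹² ≈187065 reaches it, so n = 12.

12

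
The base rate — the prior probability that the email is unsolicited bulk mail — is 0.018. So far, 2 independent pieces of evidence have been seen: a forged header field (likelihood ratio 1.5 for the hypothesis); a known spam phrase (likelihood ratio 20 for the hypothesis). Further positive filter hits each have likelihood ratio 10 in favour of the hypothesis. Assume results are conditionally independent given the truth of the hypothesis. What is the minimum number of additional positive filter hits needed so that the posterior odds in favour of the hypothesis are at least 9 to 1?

Prior odds = 0.018/0.982 = 9/491.
Combined Bayes factor of the evidence already in hand = 1.5 × 20 = 30.
Odds after that evidence = (9/491) × 30 = 270/491.
Target odds = 9.
Need 10ⁿ ≥ 9 ÷ (270/491) = 491/30.
10¹ = 10 falls short of 491/30 but 10² = 100 reaches it, so n = 2.

2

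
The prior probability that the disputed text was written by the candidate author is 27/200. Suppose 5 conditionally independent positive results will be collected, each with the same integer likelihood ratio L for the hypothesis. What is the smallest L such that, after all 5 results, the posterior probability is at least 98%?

Prior odds = 0.135/0.865 = 27/173.
Target odds = 0.98/0.02 = 49.
Need L⁵ ≥ 49 ÷ (27/173) = 8477/27.
3⁵ = 243 < 8477/27 ≤ 1024 = 4⁵, so L = 4.

4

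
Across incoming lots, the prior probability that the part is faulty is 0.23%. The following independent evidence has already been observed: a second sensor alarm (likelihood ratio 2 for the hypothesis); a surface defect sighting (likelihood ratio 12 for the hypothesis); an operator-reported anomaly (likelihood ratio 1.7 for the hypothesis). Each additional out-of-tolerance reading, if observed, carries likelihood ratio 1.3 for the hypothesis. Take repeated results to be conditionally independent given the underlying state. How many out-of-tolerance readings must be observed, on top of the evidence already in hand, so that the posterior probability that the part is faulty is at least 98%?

Prior odds = 0.0023/0.9977 = 23/9977.
Combined Bayes factor of the evidence already in hand = 2 × 12 × 1.7 = 40.8.
Odds after that evidence = (23/9977) × 40.8 = 4692/49885.
Target odds = 0.98/0.02 = 49.
Need 1.3ⁿ ≥ 49 ÷ (4692/49885) = 2444365/4692.
1.3²³ ≈417.539 falls short of 2444365/4692 but 1.3²⁴ ≈542.801 reaches it, so n = 24.

24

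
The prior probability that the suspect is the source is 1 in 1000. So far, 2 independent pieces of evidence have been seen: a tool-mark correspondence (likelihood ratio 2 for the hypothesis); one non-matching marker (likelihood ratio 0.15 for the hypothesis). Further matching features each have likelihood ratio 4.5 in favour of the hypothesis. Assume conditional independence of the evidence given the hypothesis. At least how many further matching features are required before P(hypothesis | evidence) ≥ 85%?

Prior odds = 0.001/0.999 = 1/999.
Combined Bayes factor of the evidence already in hand = 2 × 0.15 = 0.3.
Odds after that evidence = (1/999) × 0.3 = 1/3330.
Target odds = 0.85/0.15 = 17/3.
Need 4.5ⁿ ≥ 17/3 ÷ (1/3330) = 18870.
4.5⁶ = 8303.765625 falls short of 18870 but 4.5⁷ = 4782969/128 reaches it, so n = 7.

7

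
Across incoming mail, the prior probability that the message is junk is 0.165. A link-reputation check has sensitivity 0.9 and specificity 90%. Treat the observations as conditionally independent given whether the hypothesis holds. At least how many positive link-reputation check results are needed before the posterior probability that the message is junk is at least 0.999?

4

Prior odds = 0.165/0.835 = 33/167.
False-positive rate = 1 − 0.9 = 0.1; likelihood ratio of a positive = 0.9/0.1 = 9.
Target odds: 0.999 ÷ 0.001 = 999.
Need (33/167) × 9ⁿ ≥ 999, i.e. 9ⁿ ≥ 55611/11.
9³ = 729 falls short of 55611/11 but 9⁴ = 6561 reaches it, so n = 4.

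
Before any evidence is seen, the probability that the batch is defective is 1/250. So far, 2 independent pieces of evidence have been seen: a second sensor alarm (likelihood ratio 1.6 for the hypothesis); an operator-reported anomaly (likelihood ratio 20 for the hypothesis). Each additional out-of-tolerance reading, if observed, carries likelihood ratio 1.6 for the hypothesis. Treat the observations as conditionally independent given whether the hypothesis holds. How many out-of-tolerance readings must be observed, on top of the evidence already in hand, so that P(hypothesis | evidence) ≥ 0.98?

Prior odds = 0.004/0.996 = 1/249.
Combined Bayes factor of the evidence already in hand = 1.6 × 20 = 32.
Odds after that evidence = (1/249) × 32 = 32/249.
Target odds = 0.98/0.02 = 49.
Need 1.6ⁿ ≥ 49 ÷ (32/249) = 381.28125.
1.6¹² ≈281.475 falls short of 381.28125 but 1.6¹³ ≈450.36 reaches it, so n = 13.

13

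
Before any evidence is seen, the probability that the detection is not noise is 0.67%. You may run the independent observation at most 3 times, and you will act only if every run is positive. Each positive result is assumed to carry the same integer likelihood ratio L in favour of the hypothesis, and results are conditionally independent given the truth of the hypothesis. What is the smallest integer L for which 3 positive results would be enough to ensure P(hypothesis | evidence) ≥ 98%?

Prior odds = 0.0067/0.9933 = 67/9933.
Target odds = 0.98/0.02 = 49.
Need L³ ≥ 49 ÷ (67/9933) = 486717/67.
19³ = 6859 < 486717/67 ≤ 8000 = 20³, so L = 20.

20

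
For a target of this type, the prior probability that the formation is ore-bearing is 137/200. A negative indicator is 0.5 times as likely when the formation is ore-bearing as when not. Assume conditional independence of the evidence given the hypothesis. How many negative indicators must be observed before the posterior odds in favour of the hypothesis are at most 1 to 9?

5

Prior odds = 0.685/0.315 = 137/63.
Likelihood ratio per negative indicator = 0.5.
Target odds = 1/9.
Need (137/63) × 0.5ⁿ ≤ 1/9, i.e. 0.5ⁿ ≤ 7/137.
0.5⁴ = 0.0625 is still above 7/137 but 0.5⁵ = 0.03125 is at or below it, so n = 5.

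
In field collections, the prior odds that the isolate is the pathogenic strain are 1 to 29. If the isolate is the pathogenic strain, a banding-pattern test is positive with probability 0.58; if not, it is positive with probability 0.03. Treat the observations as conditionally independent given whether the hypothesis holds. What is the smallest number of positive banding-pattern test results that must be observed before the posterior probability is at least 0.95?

Prior odds = 1/29.
Likelihood ratio of a positive = 0.58/0.03 = 58/3.
Target posterior odds = 0.95/0.05 = 19.
Need (1/29) × (58/3)ⁿ ≥ 19, i.e. (58/3)ⁿ ≥ 551.
(58/3)² = 3364/9 falls short of 551 but (58/3)³ = 195112/27 reaches it, so n = 3.

3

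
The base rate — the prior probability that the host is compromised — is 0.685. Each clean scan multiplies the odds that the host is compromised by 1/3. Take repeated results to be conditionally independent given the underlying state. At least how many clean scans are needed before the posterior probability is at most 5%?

4

Prior odds: 0.685 ÷ 0.315 = 137/63.
Likelihood ratio per clean scan = 1/3.
Target posterior odds = 0.05/0.95 = 1/19.
Require (1/3)ⁿ ≤ 1/19 ÷ (137/63) = 63/2603.
(1/3)³ = 1/27 is still above 63/2603 but (1/3)⁴ = 1/81 is at or below it, so n = 4.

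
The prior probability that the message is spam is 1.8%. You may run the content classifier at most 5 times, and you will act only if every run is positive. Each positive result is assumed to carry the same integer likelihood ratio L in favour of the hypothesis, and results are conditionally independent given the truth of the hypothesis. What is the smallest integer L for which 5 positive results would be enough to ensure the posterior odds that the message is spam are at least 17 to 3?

4

Prior odds = 0.018/0.982 = 9/491.
Target odds = 17/3.
Need L⁵ ≥ 17/3 ÷ (9/491) = 8347/27.
3⁵ = 243 < 8347/27 ≤ 1024 = 4⁵, so L = 4.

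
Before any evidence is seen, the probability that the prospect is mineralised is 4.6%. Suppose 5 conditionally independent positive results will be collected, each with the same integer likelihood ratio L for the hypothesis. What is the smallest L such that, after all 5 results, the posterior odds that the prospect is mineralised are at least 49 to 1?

4

Prior odds = 0.046/0.954 = 23/477.
Target odds = 49.
Need L⁵ ≥ 49 ÷ (23/477) = 23373/23.
3⁵ = 243 < 23373/23 ≤ 1024 = 4⁵, so L = 4.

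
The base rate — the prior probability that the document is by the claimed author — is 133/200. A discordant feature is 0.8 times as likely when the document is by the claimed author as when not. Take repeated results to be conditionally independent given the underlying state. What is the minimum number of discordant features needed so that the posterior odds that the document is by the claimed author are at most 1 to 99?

Prior odds = 0.665/0.335 = 133/67.
Likelihood ratio per discordant feature = 0.8.
Target odds = 1/99.
Require 0.8ⁿ ≤ 1/99 ÷ (133/67) = 67/13167.
0.8²³ ≈0.00590296 is still above 67/13167 but 0.8²⁴ ≈0.00472237 is at or below it, so n = 24.

24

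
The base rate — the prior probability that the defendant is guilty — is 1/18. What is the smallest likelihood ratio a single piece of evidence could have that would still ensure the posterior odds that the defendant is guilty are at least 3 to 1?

Prior odds = (1/18)/(17/18) = 1/17.
Target odds = 3.
Required Bayes factor = 3 ÷ (1/17) = 51.

51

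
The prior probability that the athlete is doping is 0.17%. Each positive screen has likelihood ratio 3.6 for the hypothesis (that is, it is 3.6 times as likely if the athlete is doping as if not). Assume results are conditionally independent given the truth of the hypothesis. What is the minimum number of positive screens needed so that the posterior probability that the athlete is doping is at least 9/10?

7

Prior odds = 0.0017/0.9983 = 17/9983.
Likelihood ratio per positive screen = 3.6.
Target posterior odds = 0.9/0.1 = 9.
Require 3.6ⁿ ≥ 9 ÷ (17/9983) = 89847/17.
3.6⁶ = 34012224/15625 falls short of 89847/17 but 3.6⁷ = 612220032/78125 reaches it, so n = 7.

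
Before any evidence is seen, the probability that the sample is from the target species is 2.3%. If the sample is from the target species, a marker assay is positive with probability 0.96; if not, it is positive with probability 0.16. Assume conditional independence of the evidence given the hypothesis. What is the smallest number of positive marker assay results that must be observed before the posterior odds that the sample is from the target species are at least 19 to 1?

4

Prior odds = 0.023/0.977 = 23/977.
Likelihood ratio of a positive = 0.96/0.16 = 6.
Target odds = 19.
Require 6ⁿ ≥ 19 ÷ (23/977) = 18563/23.
6³ = 216 falls short of 18563/23 but 6⁴ = 1296 reaches it, so n = 4.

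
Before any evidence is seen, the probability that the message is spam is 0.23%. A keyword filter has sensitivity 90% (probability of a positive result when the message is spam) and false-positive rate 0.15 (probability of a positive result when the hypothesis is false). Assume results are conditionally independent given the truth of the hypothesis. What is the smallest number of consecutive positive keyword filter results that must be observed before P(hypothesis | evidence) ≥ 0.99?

Prior odds = 0.0023/0.9977 = 23/9977.
Likelihood ratio of a positive result = 0.9/0.15 = 6.
Target posterior odds = 0.99/0.01 = 99.
Need (23/9977) × 6ⁿ ≥ 99, i.e. 6ⁿ ≥ 987723/23.
6⁵ = 7776 falls short of 987723/23 but 6⁶ = 46656 reaches it, so n = 6.

6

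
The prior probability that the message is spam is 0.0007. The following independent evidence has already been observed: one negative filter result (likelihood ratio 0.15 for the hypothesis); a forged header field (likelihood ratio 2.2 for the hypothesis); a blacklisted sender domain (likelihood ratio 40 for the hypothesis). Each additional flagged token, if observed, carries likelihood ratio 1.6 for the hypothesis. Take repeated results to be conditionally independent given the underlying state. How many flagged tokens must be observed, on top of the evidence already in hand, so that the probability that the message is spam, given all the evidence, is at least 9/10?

Prior odds = 0.0007/0.9993 = 7/9993.
Combined Bayes factor of the evidence already in hand = 0.15 × 2.2 × 40 = 13.2.
Odds after that evidence = (7/9993) × 13.2 = 154/16655.
Target odds = 0.9/0.1 = 9.
Need 1.6ⁿ ≥ 9 ÷ (154/16655) = 149895/154.
1.6¹⁴ ≈720.576 falls short of 149895/154 but 1.6¹⁵ ≈1152.92 reaches it, so n = 15.

15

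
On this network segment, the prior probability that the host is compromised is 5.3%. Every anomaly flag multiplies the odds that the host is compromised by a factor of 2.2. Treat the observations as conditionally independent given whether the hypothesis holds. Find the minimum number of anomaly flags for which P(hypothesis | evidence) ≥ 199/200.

Prior odds: 0.053 ÷ 0.947 = 53/947.
Likelihood ratio per anomaly flag = 2.2.
Target odds: 0.995 ÷ 0.005 = 199.
Require 2.2ⁿ ≥ 199 ÷ (53/947) = 188453/53.
2.2¹⁰ ≈2655.99 falls short of 188453/53 but 2.2¹¹ ≈5843.18 reaches it, so n = 11.

11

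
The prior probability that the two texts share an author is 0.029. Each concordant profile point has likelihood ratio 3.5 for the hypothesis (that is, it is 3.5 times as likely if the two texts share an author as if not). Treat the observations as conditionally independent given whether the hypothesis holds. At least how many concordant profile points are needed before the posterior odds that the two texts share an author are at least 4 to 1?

4

Prior odds: 0.029 ÷ 0.971 = 29/971.
Likelihood ratio per concordant profile point = 3.5.
Target odds = 4.
Need (29/971) × 3.5ⁿ ≥ 4, i.e. 3.5ⁿ ≥ 3884/29.
3.5³ = 42.875 falls short of 3884/29 but 3.5⁴ = 150.0625 reaches it, so n = 4.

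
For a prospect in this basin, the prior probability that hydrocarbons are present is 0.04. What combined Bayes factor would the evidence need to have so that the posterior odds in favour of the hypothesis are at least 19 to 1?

456

Prior odds = 0.04/0.96 = 1/24.
Target odds = 19.
Required Bayes factor = 19 ÷ (1/24) = 456.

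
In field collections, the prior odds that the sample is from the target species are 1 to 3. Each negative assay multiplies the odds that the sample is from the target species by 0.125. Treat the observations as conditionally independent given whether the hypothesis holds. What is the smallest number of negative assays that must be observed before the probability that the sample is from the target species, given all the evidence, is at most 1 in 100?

2

Prior odds = 1/3.
Likelihood ratio per negative assay = 0.125.
Target posterior odds = 0.01/0.99 = 1/99.
Need (1/3) × 0.125ⁿ ≤ 1/99, i.e. 0.125ⁿ ≤ 1/33.
0.125¹ = 0.125 is still above 1/33 but 0.125² = 0.015625 is at or below it, so n = 2.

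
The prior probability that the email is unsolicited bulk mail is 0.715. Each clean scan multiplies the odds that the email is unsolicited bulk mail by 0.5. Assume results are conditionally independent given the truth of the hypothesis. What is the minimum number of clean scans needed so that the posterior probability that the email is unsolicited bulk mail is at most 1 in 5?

Prior odds: 0.715 ÷ 0.285 = 143/57.
Likelihood ratio per clean scan = 0.5.
Target posterior odds = 0.2/0.8 = 0.25.
Require 0.5ⁿ ≤ 0.25 ÷ (143/57) = 57/572.
0.5³ = 0.125 is still above 57/572 but 0.5⁴ = 0.0625 is at or below it, so n = 4.

4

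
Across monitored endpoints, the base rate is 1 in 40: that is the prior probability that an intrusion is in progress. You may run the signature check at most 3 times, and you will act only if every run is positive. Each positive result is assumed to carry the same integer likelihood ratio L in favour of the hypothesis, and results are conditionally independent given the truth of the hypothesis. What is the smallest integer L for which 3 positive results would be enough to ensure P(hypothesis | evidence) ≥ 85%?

Prior odds = 0.025/0.975 = 1/39.
Target odds = 0.85/0.15 = 17/3.
Need L³ ≥ 17/3 ÷ (1/39) = 221.
6³ = 216 < 221 ≤ 343 = 7³, so L = 7.

7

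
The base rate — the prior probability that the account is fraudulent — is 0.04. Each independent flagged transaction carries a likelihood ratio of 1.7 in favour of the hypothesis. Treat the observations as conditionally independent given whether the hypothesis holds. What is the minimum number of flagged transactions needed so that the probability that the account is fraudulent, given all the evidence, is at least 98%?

14

Prior odds: 0.04 ÷ 0.96 = 1/24.
Likelihood ratio per flagged transaction = 1.7.
Target odds: 0.98 ÷ 0.02 = 49.
Require 1.7ⁿ ≥ 49 ÷ (1/24) = 1176.
1.7¹³ ≈990.458 falls short of 1176 but 1.7¹⁴ ≈1683.78 reaches it, so n = 14.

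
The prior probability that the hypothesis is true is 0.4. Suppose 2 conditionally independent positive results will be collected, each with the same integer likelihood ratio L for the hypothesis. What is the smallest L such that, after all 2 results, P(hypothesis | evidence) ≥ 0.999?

39

Prior odds = 0.4/0.6 = 2/3.
Target odds = 0.999/0.001 = 999.
Need L² ≥ 999 ÷ (2/3) = 1498.5.
38² = 1444 < 1498.5 ≤ 1521 = 39², so L = 39.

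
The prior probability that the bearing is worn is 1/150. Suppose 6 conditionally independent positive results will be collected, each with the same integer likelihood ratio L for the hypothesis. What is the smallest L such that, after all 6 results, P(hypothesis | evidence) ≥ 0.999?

Prior odds = (1/150)/(149/150) = 1/149.
Target odds = 0.999/0.001 = 999.
Need L⁶ ≥ 999 ÷ (1/149) = 148851.
7⁶ = 117649 < 148851 ≤ 262144 = 8⁶, so L = 8.

8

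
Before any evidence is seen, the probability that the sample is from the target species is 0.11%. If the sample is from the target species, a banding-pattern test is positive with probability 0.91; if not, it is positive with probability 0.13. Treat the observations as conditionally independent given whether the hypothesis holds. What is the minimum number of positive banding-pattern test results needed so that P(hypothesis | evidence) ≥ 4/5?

Prior odds: 0.0011 ÷ 0.9989 = 11/9989.
Likelihood ratio of a positive = 0.91/0.13 = 7.
Target odds: 0.8 ÷ 0.2 = 4.
Need (11/9989) × 7ⁿ ≥ 4, i.e. 7ⁿ ≥ 39956/11.
7⁴ = 2401 falls short of 39956/11 but 7⁵ = 16807 reaches it, so n = 5.

5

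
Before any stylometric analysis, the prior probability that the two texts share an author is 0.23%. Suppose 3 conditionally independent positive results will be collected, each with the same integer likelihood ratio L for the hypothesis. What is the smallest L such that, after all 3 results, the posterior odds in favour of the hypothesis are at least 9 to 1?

Prior odds = 0.0023/0.9977 = 23/9977.
Target odds = 9.
Need L³ ≥ 9 ÷ (23/9977) = 89793/23.
15³ = 3375 < 89793/23 ≤ 4096 = 16³, so L = 16.

16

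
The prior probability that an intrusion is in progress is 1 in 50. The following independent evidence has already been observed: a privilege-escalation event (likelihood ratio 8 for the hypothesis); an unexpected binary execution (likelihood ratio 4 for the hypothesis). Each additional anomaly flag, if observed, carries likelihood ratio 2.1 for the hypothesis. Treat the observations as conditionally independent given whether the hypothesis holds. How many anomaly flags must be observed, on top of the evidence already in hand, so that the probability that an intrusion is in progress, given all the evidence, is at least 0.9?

4

Prior odds = 0.02/0.98 = 1/49.
Combined Bayes factor of the evidence already in hand = 8 × 4 = 32.
Odds after that evidence = (1/49) × 32 = 32/49.
Target odds = 0.9/0.1 = 9.
Need 2.1ⁿ ≥ 9 ÷ (32/49) = 13.78125.
2.1³ = 9.261 falls short of 13.78125 but 2.1⁴ = 19.4481 reaches it, so n = 4.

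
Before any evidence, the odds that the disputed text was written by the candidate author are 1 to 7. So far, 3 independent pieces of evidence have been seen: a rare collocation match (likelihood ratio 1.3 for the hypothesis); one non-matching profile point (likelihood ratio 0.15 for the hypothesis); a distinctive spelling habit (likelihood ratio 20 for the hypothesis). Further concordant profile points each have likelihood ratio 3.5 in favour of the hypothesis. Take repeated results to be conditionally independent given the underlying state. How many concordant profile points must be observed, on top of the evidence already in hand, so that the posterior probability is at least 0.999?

Prior odds = 1/7.
Combined Bayes factor of the evidence already in hand = 1.3 × 0.15 × 20 = 3.9.
Odds after that evidence = (1/7) × 3.9 = 39/70.
Target odds = 0.999/0.001 = 999.
Need 3.5ⁿ ≥ 999 ÷ (39/70) = 23310/13.
3.5⁵ = 525.21875 falls short of 23310/13 but 3.5⁶ = 1838.265625 reaches it, so n = 6.

6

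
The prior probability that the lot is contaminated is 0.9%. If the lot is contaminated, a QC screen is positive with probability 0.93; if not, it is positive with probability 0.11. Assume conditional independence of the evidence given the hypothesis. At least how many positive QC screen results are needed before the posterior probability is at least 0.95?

Prior odds = 0.009/0.991 = 9/991.
Likelihood ratio of a positive = 0.93/0.11 = 93/11.
Target posterior odds = 0.95/0.05 = 19.
Require (93/11)ⁿ ≥ 19 ÷ (9/991) = 18829/9.
(93/11)³ = 804357/1331 falls short of 18829/9 but (93/11)⁴ = 74805201/14641 reaches it, so n = 4.

4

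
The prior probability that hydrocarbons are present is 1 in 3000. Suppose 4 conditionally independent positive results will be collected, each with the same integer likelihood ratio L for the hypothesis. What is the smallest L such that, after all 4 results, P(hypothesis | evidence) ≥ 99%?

24

Prior odds = (1/3000)/(2999/3000) = 1/2999.
Target odds = 0.99/0.01 = 99.
Need L⁴ ≥ 99 ÷ (1/2999) = 296901.
23⁴ = 279841 < 296901 ≤ 331776 = 24⁴, so L = 24.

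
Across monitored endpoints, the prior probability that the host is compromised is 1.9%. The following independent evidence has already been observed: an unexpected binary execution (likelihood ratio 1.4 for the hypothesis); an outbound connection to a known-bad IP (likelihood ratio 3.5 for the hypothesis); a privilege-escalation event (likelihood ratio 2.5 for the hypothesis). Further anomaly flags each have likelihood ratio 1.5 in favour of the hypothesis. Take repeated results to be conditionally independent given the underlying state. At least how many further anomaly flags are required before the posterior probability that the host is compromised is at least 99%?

Prior odds = 0.019/0.981 = 19/981.
Combined Bayes factor of the evidence already in hand = 1.4 × 3.5 × 2.5 = 12.25.
Odds after that evidence = (19/981) × 12.25 = 931/3924.
Target odds = 0.99/0.01 = 99.
Need 1.5ⁿ ≥ 99 ÷ (931/3924) = 388476/931.
1.5¹⁴ = 4782969/16384 falls short of 388476/931 but 1.5¹⁵ = 14348907/32768 reaches it, so n = 15.

15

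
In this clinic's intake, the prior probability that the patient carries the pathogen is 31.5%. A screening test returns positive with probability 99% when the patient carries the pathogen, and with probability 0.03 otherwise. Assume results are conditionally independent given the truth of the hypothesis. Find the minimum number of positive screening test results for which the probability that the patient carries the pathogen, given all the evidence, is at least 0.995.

Prior odds: 0.315 ÷ 0.685 = 63/137.
Likelihood ratio of a positive result = 0.99/0.03 = 33.
Target odds: 0.995 ÷ 0.005 = 199.
Require 33ⁿ ≥ 199 ÷ (63/137) = 27263/63.
33¹ = 33 falls short of 27263/63 but 33² = 1089 reaches it, so n = 2.

2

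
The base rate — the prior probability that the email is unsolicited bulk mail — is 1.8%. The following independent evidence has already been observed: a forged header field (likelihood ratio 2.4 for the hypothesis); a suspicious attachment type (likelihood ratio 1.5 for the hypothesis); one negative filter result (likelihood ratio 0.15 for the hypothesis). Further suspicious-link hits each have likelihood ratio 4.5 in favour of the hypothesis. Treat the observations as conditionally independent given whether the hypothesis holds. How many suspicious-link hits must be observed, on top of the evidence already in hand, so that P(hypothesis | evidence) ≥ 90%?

5

Prior odds = 0.018/0.982 = 9/491.
Combined Bayes factor of the evidence already in hand = 2.4 × 1.5 × 0.15 = 0.54.
Odds after that evidence = (9/491) × 0.54 = 243/24550.
Target odds = 0.9/0.1 = 9.
Need 4.5ⁿ ≥ 9 ÷ (243/24550) = 24550/27.
4.5⁴ = 410.0625 falls short of 24550/27 but 4.5⁵ = 1845.28125 reaches it, so n = 5.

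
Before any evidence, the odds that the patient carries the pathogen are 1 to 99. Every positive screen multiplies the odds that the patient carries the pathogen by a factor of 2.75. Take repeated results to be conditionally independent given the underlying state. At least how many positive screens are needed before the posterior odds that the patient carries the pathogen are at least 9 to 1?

Prior odds = 1/99.
Likelihood ratio per positive screen = 2.75.
Target odds = 9.
Require 2.75ⁿ ≥ 9 ÷ (1/99) = 891.
2.75⁶ = 1771561/4096 falls short of 891 but 2.75⁷ = 19487171/16384 reaches it, so n = 7.

7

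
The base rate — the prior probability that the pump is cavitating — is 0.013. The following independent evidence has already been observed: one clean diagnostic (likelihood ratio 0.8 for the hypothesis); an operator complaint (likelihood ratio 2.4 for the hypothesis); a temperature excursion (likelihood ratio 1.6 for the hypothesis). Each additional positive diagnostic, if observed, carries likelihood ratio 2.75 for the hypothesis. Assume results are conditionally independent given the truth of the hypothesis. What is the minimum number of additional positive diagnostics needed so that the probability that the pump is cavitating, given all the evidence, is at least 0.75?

5

Prior odds = 0.013/0.987 = 13/987.
Combined Bayes factor of the evidence already in hand = 0.8 × 2.4 × 1.6 = 3.072.
Odds after that evidence = (13/987) × 3.072 = 1664/41125.
Target odds = 0.75/0.25 = 3.
Need 2.75ⁿ ≥ 3 ÷ (1664/41125) = 123375/1664.
2.75⁴ = 57.19140625 falls short of 123375/1664 but 2.75⁵ = 161051/1024 reaches it, so n = 5.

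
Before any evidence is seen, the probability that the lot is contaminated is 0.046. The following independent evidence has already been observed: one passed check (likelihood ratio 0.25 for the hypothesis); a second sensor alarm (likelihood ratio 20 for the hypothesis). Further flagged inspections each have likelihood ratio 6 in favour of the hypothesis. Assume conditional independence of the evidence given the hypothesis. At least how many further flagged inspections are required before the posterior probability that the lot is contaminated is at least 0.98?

Prior odds = 0.046/0.954 = 23/477.
Combined Bayes factor of the evidence already in hand = 0.25 × 20 = 5.
Odds after that evidence = (23/477) × 5 = 115/477.
Target odds = 0.98/0.02 = 49.
Need 6ⁿ ≥ 49 ÷ (115/477) = 23373/115.
6² = 36 falls short of 23373/115 but 6³ = 216 reaches it, so n = 3.

3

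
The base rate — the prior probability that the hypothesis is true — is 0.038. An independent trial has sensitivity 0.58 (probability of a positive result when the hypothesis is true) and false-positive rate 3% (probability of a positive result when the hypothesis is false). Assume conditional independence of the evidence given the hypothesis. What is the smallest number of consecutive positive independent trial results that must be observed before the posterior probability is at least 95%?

3

Prior odds = 0.038/0.962 = 19/481.
Likelihood ratio of a positive result = 0.58/0.03 = 58/3.
Target odds: 0.95 ÷ 0.05 = 19.
Need (19/481) × (58/3)ⁿ ≥ 19, i.e. (58/3)ⁿ ≥ 481.
(58/3)² = 3364/9 falls short of 481 but (58/3)³ = 195112/27 reaches it, so n = 3.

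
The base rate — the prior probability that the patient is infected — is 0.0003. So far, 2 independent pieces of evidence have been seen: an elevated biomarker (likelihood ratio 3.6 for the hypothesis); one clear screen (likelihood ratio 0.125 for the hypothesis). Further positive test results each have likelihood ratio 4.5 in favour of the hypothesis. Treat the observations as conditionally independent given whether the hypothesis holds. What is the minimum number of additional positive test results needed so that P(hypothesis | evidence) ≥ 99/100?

Prior odds = 0.0003/0.9997 = 3/9997.
Combined Bayes factor of the evidence already in hand = 3.6 × 0.125 = 0.45.
Odds after that evidence = (3/9997) × 0.45 = 27/199940.
Target odds = 0.99/0.01 = 99.
Need 4.5ⁿ ≥ 99 ÷ (27/199940) = 2199340/3.
4.5⁸ = 43046721/256 falls short of 2199340/3 but 4.5⁹ = 387420489/512 reaches it, so n = 9.

9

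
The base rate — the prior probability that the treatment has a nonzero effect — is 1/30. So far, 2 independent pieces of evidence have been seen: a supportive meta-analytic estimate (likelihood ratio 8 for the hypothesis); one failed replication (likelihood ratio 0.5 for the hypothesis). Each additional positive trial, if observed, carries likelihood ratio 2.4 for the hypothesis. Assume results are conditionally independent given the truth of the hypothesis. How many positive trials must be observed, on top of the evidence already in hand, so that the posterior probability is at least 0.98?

Prior odds = (1/30)/(29/30) = 1/29.
Combined Bayes factor of the evidence already in hand = 8 × 0.5 = 4.
Odds after that evidence = (1/29) × 4 = 4/29.
Target odds = 0.98/0.02 = 49.
Need 2.4ⁿ ≥ 49 ÷ (4/29) = 355.25.
2.4⁶ = 2985984/15625 falls short of 355.25 but 2.4⁷ = 35831808/78125 reaches it, so n = 7.

7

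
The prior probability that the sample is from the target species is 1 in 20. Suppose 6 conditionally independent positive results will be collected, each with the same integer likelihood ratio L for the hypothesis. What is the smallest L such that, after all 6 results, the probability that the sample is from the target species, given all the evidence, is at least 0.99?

Prior odds = 0.05/0.95 = 1/19.
Target odds = 0.99/0.01 = 99.
Need L⁶ ≥ 99 ÷ (1/19) = 1881.
3⁶ = 729 < 1881 ≤ 4096 = 4⁶, so L = 4.

4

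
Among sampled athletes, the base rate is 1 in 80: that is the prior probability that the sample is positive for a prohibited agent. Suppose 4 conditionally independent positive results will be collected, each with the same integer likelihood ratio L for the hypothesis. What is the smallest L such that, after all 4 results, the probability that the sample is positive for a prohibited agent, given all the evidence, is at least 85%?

Prior odds = 0.0125/0.9875 = 1/79.
Target odds = 0.85/0.15 = 17/3.
Need L⁴ ≥ 17/3 ÷ (1/79) = 1343/3.
4⁴ = 256 < 1343/3 ≤ 625 = 5⁴, so L = 5.

5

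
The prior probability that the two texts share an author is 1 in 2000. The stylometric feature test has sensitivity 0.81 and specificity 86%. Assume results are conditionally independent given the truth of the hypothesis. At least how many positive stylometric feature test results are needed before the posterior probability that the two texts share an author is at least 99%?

7

Prior odds = 0.0005/0.9995 = 1/1999.
False-positive rate = 1 − 0.86 = 0.14; likelihood ratio of a positive = 0.81/0.14 = 81/14.
Target odds: 0.99 ÷ 0.01 = 99.
Need (1/1999) × (81/14)ⁿ ≥ 99, i.e. (81/14)ⁿ ≥ 197901.
(81/14)⁶ ≈37509.6 falls short of 197901 but (81/14)⁷ ≈217020 reaches it, so n = 7.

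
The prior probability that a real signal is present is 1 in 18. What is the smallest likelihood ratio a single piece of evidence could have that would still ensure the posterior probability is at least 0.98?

833

Prior odds = (1/18)/(17/18) = 1/17.
Target odds = 0.98/0.02 = 49.
Required Bayes factor = 49 ÷ (1/17) = 833.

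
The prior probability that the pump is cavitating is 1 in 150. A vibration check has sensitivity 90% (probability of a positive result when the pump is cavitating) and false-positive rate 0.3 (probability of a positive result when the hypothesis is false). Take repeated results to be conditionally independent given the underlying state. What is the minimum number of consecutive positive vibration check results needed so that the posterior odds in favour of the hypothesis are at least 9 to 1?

Prior odds = (1/150)/(149/150) = 1/149.
Likelihood ratio of a positive result = 0.9/0.3 = 3.
Target odds = 9.
Need (1/149) × 3ⁿ ≥ 9, i.e. 3ⁿ ≥ 1341.
3⁶ = 729 falls short of 1341 but 3⁷ = 2187 reaches it, so n = 7.

7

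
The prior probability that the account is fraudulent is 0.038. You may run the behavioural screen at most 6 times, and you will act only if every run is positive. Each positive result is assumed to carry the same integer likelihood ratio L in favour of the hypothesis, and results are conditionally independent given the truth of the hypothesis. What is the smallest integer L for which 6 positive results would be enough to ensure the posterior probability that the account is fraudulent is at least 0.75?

Prior odds = 0.038/0.962 = 19/481.
Target odds = 0.75/0.25 = 3.
Need L⁶ ≥ 3 ÷ (19/481) = 1443/19.
2⁶ = 64 < 1443/19 ≤ 729 = 3⁶, so L = 3.

3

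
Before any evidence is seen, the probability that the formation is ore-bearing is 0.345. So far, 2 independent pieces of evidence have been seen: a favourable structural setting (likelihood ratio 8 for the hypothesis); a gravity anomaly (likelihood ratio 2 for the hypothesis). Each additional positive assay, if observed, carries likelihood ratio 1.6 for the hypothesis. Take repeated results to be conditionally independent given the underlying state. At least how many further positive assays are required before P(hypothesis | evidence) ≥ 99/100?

6

Prior odds = 0.345/0.655 = 69/131.
Combined Bayes factor of the evidence already in hand = 8 × 2 = 16.
Odds after that evidence = (69/131) × 16 = 1104/131.
Target odds = 0.99/0.01 = 99.
Need 1.6ⁿ ≥ 99 ÷ (1104/131) = 4323/368.
1.6⁵ = 10.48576 falls short of 4323/368 but 1.6⁶ = 262144/15625 reaches it, so n = 6.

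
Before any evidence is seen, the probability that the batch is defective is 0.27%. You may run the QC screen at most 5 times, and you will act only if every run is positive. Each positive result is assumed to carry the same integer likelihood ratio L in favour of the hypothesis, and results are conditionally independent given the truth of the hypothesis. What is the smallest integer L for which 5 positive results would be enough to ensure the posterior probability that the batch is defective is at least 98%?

Prior odds = 0.0027/0.9973 = 27/9973.
Target odds = 0.98/0.02 = 49.
Need L⁵ ≥ 49 ÷ (27/9973) = 488677/27.
7⁵ = 16807 < 488677/27 ≤ 32768 = 8⁵, so L = 8.

8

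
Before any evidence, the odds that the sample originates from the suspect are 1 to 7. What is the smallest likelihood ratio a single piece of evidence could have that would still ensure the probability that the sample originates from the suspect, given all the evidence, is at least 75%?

Prior odds = 1/7.
Target odds = 0.75/0.25 = 3.
Required Bayes factor = 3 ÷ (1/7) = 21.

21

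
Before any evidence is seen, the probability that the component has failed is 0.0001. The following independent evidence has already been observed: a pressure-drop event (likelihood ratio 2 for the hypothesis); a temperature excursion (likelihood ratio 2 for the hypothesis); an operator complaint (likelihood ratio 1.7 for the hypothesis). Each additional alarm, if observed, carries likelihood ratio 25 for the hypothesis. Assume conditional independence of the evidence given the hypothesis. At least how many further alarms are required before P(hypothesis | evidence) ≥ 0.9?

3

Prior odds = 0.0001/0.9999 = 1/9999.
Combined Bayes factor of the evidence already in hand = 2 × 2 × 1.7 = 6.8.
Odds after that evidence = (1/9999) × 6.8 = 34/49995.
Target odds = 0.9/0.1 = 9.
Need 25ⁿ ≥ 9 ÷ (34/49995) = 449955/34.
25² = 625 falls short of 449955/34 but 25³ = 15625 reaches it, so n = 3.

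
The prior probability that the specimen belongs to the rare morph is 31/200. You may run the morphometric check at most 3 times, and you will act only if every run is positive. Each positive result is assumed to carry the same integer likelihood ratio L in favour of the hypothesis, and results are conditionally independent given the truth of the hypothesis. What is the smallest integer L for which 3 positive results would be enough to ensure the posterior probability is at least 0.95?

5

Prior odds = 0.155/0.845 = 31/169.
Target odds = 0.95/0.05 = 19.
Need L³ ≥ 19 ÷ (31/169) = 3211/31.
4³ = 64 < 3211/31 ≤ 125 = 5³, so L = 5.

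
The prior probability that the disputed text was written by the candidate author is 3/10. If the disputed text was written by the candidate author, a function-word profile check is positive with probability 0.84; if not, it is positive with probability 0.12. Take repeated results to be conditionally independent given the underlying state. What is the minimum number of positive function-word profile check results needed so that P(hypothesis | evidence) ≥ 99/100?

Prior odds: 0.3 ÷ 0.7 = 3/7.
Likelihood ratio of a positive = 0.84/0.12 = 7.
Target odds: 0.99 ÷ 0.01 = 99.
Require 7ⁿ ≥ 99 ÷ (3/7) = 231.
7² = 49 falls short of 231 but 7³ = 343 reaches it, so n = 3.

3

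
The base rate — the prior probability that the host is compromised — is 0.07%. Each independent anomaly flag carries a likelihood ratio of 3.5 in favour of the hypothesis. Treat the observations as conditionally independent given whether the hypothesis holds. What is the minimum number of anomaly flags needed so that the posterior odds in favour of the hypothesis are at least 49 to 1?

9

Prior odds = 0.0007/0.9993 = 7/9993.
Likelihood ratio per anomaly flag = 3.5.
Target odds = 49.
Require 3.5ⁿ ≥ 49 ÷ (7/9993) = 69951.
3.5⁸ = 5764801/256 falls short of 69951 but 3.5⁹ = 40353607/512 reaches it, so n = 9.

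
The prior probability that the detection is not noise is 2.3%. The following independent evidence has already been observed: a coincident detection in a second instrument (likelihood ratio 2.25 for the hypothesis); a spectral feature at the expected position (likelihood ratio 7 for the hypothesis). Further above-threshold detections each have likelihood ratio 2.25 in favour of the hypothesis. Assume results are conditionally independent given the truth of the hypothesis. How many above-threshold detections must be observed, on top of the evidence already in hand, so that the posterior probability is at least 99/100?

Prior odds = 0.023/0.977 = 23/977.
Combined Bayes factor of the evidence already in hand = 2.25 × 7 = 15.75.
Odds after that evidence = (23/977) × 15.75 = 1449/3908.
Target odds = 0.99/0.01 = 99.
Need 2.25ⁿ ≥ 99 ÷ (1449/3908) = 42988/161.
2.25⁶ = 531441/4096 falls short of 42988/161 but 2.25⁷ = 4782969/16384 reaches it, so n = 7.

7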